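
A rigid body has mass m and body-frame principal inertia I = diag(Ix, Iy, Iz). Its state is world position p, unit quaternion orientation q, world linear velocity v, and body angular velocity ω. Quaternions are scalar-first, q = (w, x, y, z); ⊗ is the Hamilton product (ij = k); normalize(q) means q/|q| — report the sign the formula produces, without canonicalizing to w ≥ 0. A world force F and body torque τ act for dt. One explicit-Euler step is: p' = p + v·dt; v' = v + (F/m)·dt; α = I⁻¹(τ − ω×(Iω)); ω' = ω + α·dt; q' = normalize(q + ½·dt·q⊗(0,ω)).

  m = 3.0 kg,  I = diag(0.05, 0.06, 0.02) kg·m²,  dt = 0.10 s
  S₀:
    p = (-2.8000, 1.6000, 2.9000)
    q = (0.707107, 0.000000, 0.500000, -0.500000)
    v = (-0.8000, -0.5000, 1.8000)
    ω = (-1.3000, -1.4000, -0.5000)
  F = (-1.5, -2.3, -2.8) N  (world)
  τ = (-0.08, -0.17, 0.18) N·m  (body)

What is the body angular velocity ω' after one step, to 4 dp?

(τ − ω×Iω)/I = (-1.0400, -3.1583, 8.0900)
ω + α·dt = (-1.4040, -1.7158, 0.3090)

ω' = (-1.4040, -1.7158, 0.3090)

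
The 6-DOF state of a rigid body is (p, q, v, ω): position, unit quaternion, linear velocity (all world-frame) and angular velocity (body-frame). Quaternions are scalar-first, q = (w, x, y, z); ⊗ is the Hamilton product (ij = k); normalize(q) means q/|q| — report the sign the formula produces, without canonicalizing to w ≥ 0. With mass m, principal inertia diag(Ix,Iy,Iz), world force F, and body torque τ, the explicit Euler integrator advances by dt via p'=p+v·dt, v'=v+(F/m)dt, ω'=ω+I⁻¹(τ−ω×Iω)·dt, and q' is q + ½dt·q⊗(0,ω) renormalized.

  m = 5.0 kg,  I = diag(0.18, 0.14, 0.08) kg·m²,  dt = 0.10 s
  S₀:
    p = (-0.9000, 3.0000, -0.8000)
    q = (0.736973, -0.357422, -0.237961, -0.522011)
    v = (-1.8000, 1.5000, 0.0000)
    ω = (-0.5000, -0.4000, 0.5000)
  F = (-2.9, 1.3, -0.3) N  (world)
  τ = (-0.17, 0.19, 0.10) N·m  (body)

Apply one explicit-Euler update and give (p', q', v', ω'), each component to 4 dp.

a = F/m = (-0.5800, 0.2600, -0.0600)
p' = p + v·dt = (-1.0800, 3.1500, -0.8000)
v' = v + a·dt = (-1.8580, 1.5260, -0.0060)
precession coupling ω×(Iω) = (0.0120, -0.0250, -0.0080)
(τ − ω×Iω)/I = (-1.0111, 1.5357, 1.3500)
ω' = ω + α·dt = (-0.6011, -0.2464, 0.6350)
2q̇ = q⊗(0,ω) = (-0.0128899, -0.6962714, 0.1449273, 0.3924748)
q + ½dt·q⊗(0,ω), renormalized = (0.7357, -0.3919, -0.2305, -0.5020)

p' = (-1.0800, 3.1500, -0.8000)
q' = (0.7357, -0.3919, -0.2305, -0.5020)
v' = (-1.8580, 1.5260, -0.0060)
ω' = (-0.6011, -0.2464, 0.6350)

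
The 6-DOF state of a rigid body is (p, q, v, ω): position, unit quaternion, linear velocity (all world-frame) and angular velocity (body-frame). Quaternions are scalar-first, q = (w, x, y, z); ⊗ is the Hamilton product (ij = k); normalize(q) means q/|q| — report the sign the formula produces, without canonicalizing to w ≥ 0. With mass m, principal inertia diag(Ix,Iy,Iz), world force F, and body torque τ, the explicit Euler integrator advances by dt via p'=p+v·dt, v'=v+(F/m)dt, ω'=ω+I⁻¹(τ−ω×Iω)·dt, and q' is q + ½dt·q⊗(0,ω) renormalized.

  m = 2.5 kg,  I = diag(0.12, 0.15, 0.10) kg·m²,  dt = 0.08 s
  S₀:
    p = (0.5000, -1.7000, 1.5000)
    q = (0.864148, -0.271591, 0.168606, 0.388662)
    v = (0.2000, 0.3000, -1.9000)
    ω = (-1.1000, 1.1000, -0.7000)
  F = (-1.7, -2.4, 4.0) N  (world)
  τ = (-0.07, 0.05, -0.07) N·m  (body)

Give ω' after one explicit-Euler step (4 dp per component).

precession coupling ω×(Iω) = (0.0385, 0.0154, -0.0363)
angular accel α = (-0.9042, 0.2307, -0.3370)
ω + α·dt = (-1.1723, 1.1185, -0.7270)

ω' = (-1.1723, 1.1185, -0.7270)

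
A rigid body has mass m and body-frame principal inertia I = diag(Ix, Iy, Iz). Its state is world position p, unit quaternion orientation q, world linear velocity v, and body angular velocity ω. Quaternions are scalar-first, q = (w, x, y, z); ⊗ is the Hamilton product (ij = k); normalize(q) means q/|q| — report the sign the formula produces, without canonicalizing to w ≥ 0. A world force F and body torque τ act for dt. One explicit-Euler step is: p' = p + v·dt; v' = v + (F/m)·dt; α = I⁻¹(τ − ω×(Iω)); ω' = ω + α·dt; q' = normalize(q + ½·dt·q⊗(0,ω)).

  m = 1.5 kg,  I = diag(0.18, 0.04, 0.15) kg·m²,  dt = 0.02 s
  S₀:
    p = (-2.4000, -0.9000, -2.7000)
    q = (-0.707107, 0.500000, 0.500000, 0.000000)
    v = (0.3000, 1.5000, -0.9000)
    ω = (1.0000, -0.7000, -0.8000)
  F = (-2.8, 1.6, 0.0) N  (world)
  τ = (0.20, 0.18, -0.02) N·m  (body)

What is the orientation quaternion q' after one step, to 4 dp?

2q̇ = q⊗(0,ω) = (-0.1500000, -1.1071070, 0.8949749, -0.2843144)
q + ½dt·q⊗(0,ω), renormalized = (-0.7085, 0.4889, 0.5089, -0.0028)

q' = (-0.7085, 0.4889, 0.5089, -0.0028)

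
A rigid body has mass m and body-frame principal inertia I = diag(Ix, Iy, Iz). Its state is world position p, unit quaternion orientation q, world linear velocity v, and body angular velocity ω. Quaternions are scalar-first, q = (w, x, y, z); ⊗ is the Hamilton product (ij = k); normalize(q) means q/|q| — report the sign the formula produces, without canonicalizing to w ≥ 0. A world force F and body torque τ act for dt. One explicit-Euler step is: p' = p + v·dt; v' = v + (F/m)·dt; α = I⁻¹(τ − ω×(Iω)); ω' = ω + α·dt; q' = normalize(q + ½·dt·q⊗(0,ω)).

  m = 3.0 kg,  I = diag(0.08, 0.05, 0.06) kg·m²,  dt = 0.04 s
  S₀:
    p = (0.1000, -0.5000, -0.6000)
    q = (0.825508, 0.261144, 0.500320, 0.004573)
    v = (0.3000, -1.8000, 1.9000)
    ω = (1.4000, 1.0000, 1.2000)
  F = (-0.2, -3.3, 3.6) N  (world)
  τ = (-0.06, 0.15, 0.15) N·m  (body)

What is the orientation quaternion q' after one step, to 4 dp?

Hamilton product q⊗(0,ω) = (-0.8714092, 1.7515222, 0.5185374, 0.5513056)
updated quaternion q' = (0.8074, 0.2959, 0.5102, 0.0156)

q' = (0.8074, 0.2959, 0.5102, 0.0156)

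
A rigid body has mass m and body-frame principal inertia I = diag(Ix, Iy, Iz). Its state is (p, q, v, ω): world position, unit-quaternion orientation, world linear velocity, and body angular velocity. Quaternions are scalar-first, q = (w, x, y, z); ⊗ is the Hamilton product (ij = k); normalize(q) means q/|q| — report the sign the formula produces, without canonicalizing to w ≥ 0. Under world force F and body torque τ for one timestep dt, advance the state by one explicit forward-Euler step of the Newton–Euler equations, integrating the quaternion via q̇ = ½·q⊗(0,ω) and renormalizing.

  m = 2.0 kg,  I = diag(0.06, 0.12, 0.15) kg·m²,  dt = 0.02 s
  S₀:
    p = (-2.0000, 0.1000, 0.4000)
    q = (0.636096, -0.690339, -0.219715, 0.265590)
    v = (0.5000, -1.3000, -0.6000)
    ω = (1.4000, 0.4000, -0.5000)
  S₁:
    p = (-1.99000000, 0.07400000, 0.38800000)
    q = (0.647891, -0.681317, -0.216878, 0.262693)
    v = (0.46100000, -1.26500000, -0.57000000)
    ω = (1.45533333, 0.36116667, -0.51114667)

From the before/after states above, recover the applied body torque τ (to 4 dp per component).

τ = (0.1600, -0.1700, -0.0500)

ω₁ − ω₀ = (0.05533333, -0.03883333, -0.01114667)
gyro term ω₀×Iω₀ = (-0.0060, 0.0630, 0.0336)
applied torque τ = (0.1600, -0.1700, -0.0500)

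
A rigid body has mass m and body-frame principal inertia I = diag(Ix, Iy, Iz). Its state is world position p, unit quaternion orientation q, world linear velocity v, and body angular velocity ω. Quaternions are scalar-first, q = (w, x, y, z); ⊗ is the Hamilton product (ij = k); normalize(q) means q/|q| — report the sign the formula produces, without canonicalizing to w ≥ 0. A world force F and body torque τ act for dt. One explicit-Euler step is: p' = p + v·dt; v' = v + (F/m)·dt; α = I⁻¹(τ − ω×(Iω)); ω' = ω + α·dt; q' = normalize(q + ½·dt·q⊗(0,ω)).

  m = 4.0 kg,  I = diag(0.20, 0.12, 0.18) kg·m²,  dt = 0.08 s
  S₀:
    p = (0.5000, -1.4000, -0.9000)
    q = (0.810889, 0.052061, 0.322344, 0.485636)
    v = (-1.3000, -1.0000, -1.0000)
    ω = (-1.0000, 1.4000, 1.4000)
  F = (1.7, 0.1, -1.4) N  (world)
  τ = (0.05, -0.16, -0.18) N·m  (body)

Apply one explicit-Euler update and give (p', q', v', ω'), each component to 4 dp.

p' = (0.3960, -1.4800, -0.9800)
q' = (0.7647, 0.0104, 0.3441, 0.5447)
v' = (-1.2660, -0.9980, -1.0280)
ω' = (-1.0270, 1.3120, 1.2702)

a = F/m = (0.4250, 0.0250, -0.3500)
p + v·dt = (0.3960, -1.4800, -0.9800)
new velocity v' = (-1.2660, -0.9980, -1.0280)
precession coupling ω×(Iω) = (0.1176, -0.0280, 0.1120)
α = I⁻¹(τ − ω×Iω) = (-0.3380, -1.1000, -1.6222)
ω' = ω + α·dt = (-1.0270, 1.3120, 1.2702)
q⊗(0,ω) = (-1.0791110, -1.0394978, 0.5767232, 1.5304740)
updated quaternion q' = (0.7647, 0.0104, 0.3441, 0.5447)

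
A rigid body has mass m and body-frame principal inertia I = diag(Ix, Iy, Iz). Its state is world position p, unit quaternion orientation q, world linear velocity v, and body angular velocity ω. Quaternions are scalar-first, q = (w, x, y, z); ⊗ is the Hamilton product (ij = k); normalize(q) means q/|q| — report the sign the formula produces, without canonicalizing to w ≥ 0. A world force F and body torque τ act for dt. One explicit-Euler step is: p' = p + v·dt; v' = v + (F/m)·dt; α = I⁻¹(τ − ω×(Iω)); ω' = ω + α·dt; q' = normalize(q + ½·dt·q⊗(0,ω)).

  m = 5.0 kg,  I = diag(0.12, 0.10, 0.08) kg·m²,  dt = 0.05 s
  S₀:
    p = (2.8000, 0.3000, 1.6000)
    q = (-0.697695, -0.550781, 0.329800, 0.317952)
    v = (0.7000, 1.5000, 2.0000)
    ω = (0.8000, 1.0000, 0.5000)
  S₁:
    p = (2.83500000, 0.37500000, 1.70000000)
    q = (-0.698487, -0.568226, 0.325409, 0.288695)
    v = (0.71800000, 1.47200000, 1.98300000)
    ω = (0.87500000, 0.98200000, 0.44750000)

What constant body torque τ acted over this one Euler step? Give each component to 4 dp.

rate change Δω = (0.07500000, -0.01800000, -0.05250000)
τ = I·(Δω/dt) + ω₀×(Iω₀) = (0.1700, -0.0200, -0.1000)

τ = (0.1700, -0.0200, -0.1000)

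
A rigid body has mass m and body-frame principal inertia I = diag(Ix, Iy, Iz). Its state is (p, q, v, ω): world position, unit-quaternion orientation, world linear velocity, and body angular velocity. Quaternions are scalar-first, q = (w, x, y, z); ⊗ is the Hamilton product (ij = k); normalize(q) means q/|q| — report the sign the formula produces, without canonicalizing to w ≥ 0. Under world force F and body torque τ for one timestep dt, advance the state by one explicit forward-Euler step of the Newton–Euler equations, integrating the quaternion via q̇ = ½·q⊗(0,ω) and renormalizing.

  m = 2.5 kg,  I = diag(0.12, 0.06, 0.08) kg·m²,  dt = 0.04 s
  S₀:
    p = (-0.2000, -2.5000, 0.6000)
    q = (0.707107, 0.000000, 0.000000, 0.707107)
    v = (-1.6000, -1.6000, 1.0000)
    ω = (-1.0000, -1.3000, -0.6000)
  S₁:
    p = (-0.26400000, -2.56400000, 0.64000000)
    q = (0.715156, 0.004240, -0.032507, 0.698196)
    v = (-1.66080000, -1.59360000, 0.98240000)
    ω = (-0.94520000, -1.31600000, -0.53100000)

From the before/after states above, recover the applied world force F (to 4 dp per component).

F = (-3.8000, 0.4000, -1.1000)

v₁ − v₀ = (-0.06080000, 0.00640000, -0.01760000)
applied force F = (-3.8000, 0.4000, -1.1000)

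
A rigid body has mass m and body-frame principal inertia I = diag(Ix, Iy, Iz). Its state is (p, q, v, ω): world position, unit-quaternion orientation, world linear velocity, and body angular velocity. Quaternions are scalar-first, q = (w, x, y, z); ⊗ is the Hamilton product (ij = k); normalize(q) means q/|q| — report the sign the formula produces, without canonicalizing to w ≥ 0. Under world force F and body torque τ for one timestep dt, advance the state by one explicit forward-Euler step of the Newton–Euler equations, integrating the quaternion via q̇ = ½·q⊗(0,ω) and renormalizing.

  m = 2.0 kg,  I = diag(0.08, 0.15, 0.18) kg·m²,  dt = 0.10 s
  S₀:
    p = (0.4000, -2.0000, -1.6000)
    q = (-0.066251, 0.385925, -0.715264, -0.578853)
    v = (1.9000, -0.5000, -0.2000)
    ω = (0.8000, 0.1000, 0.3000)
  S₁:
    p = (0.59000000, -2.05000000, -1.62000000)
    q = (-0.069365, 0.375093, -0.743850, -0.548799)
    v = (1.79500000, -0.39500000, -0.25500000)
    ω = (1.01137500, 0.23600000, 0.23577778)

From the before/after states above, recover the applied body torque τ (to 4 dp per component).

rate change Δω = (0.21137500, 0.13600000, -0.06422222)
gyro term ω₀×Iω₀ = (0.0009, -0.0240, 0.0056)
applied torque τ = (0.1700, 0.1800, -0.1100)

τ = (0.1700, 0.1800, -0.1100)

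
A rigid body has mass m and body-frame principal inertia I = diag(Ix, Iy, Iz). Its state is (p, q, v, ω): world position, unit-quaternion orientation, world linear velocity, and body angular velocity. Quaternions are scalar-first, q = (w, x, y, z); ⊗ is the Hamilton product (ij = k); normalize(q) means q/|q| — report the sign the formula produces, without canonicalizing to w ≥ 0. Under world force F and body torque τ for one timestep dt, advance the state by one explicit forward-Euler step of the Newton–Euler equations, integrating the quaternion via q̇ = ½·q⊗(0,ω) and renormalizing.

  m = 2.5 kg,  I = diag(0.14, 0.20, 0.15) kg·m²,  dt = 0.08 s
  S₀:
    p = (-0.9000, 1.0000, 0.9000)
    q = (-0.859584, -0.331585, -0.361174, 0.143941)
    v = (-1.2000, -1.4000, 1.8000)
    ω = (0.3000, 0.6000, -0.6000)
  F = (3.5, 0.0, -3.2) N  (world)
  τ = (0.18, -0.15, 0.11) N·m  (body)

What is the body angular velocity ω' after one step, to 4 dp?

precession coupling ω×(Iω) = (0.0180, 0.0018, 0.0108)
α = I⁻¹(τ − ω×Iω) = (1.1571, -0.7590, 0.6613)
ω' = ω + α·dt = (0.3926, 0.5393, -0.5471)

ω' = (0.3926, 0.5393, -0.5471)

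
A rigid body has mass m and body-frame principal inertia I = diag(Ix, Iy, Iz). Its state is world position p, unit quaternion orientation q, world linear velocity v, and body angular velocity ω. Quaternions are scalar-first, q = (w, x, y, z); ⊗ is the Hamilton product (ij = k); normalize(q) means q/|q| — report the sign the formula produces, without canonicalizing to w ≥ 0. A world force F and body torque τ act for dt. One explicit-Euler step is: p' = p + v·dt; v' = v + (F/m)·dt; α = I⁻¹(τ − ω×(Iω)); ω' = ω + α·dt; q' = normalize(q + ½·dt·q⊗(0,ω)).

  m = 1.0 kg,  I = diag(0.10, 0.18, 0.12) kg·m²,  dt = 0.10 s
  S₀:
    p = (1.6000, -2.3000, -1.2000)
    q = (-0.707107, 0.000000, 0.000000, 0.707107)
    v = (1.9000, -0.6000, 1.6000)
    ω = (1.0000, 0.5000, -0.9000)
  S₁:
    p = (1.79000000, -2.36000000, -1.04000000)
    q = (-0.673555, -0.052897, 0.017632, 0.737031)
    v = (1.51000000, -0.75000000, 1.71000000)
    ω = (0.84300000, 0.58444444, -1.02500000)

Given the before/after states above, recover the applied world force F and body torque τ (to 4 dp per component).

F = (-3.9000, -1.5000, 1.1000)
τ = (-0.1300, 0.1700, -0.1100)

rate change Δω = (-0.15700000, 0.08444444, -0.12500000)
I·α + gyro = (-0.1300, 0.1700, -0.1100)
v₁ − v₀ = (-0.39000000, -0.15000000, 0.11000000)
applied force F = (-3.9000, -1.5000, 1.1000)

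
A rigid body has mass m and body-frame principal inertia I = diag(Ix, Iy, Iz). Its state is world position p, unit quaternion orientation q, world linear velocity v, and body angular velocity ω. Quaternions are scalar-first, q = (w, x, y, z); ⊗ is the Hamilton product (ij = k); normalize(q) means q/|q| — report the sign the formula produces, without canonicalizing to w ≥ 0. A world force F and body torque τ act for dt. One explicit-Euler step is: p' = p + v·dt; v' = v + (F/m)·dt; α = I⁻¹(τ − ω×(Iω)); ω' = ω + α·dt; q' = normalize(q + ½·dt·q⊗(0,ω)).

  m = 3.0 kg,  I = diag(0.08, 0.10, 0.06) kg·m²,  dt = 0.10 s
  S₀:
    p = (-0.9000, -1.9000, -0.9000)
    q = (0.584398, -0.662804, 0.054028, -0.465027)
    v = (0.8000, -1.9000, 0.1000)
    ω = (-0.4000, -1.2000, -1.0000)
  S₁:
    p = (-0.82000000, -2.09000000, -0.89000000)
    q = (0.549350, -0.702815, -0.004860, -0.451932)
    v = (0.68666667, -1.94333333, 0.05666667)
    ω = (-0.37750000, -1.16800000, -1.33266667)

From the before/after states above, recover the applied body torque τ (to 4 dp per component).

τ = (-0.0300, 0.0400, -0.1900)

Δω = ω₁−ω₀ = (0.02250000, 0.03200000, -0.33266667)
I·α + gyro = (-0.0300, 0.0400, -0.1900)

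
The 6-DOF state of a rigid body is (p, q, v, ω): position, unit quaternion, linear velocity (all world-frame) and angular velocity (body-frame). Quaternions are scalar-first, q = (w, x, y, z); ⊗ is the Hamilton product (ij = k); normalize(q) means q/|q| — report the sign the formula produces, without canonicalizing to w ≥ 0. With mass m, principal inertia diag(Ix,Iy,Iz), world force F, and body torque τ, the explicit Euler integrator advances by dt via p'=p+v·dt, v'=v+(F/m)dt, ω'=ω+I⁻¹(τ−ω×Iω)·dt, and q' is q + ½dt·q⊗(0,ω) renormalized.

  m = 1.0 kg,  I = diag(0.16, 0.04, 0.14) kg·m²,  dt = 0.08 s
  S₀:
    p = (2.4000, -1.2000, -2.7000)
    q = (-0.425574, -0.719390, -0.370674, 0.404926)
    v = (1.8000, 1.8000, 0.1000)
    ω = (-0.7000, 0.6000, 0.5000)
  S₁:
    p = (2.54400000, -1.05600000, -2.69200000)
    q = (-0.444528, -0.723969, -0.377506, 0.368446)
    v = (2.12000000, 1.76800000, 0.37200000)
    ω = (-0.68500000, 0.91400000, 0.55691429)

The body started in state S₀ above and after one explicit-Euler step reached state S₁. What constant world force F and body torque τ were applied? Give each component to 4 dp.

v₁ − v₀ = (0.32000000, -0.03200000, 0.27200000)
m·(v₁−v₀)/dt = (4.0000, -0.4000, 3.4000)
Δω = ω₁−ω₀ = (0.01500000, 0.31400000, 0.05691429)
precession coupling = (0.0300, -0.0070, 0.0504)
τ = I·(Δω/dt) + ω₀×(Iω₀) = (0.0600, 0.1500, 0.1500)

F = (4.0000, -0.4000, 3.4000)
τ = (0.0600, 0.1500, 0.1500)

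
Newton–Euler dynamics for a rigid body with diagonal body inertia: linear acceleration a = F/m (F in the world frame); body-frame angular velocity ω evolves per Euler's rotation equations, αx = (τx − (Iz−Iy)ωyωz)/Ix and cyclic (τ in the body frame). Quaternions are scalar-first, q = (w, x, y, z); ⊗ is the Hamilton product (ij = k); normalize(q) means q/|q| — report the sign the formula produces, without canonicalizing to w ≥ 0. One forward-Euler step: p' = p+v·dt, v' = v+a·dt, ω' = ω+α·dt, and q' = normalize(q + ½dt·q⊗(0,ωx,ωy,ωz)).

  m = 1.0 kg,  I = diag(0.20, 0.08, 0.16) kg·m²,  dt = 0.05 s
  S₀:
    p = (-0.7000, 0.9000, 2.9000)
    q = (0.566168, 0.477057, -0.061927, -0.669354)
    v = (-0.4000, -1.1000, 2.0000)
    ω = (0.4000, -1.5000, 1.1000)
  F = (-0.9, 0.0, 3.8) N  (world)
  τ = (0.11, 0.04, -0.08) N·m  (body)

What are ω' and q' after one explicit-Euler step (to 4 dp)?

ω' = (0.4605, -1.4860, 1.0525)
q' = (0.5768, 0.4554, -0.1029, -0.6703)

α = I⁻¹(τ − ω×Iω) = (1.2100, 0.2800, -0.9500)
ω + α·dt = (0.4605, -1.4860, 1.0525)
2q̇ = q⊗(0,ω) = (0.4525761, -0.8456835, -1.6417563, -0.0680299)
q + ½dt·q⊗(0,ω), renormalized = (0.5768, 0.4554, -0.1029, -0.6703)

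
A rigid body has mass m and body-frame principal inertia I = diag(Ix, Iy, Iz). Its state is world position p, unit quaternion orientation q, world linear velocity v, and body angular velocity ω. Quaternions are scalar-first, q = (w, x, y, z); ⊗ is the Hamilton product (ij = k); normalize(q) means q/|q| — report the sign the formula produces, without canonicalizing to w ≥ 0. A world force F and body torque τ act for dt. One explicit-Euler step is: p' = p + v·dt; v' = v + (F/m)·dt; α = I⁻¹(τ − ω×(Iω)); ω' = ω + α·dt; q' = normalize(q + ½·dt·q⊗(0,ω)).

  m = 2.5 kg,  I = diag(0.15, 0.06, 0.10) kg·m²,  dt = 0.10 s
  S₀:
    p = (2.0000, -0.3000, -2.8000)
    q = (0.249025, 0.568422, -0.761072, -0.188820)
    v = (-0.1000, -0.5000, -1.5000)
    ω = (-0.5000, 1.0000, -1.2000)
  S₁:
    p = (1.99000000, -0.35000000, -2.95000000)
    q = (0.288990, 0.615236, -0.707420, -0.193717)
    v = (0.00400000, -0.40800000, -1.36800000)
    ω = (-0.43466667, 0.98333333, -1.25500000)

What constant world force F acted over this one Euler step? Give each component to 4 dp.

F = (2.6000, 2.3000, 3.3000)

Δv = v₁−v₀ = (0.10400000, 0.09200000, 0.13200000)
applied force F = (2.6000, 2.3000, 3.3000)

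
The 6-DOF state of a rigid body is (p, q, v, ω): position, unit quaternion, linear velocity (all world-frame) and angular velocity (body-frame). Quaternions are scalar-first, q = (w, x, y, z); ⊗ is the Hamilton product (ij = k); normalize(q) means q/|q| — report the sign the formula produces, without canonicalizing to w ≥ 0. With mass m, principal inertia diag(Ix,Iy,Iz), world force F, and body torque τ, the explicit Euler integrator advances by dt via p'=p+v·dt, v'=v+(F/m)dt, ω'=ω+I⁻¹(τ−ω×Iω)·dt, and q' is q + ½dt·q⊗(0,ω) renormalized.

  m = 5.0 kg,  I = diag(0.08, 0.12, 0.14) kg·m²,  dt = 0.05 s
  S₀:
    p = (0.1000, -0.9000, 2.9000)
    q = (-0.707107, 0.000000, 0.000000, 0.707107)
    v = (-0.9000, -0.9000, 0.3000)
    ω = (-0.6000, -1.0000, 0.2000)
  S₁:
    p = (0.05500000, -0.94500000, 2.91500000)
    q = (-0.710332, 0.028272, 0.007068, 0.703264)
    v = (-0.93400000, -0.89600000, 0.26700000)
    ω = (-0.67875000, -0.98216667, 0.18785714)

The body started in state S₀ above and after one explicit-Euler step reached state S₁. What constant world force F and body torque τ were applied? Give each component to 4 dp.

rate change Δω = (-0.07875000, 0.01783333, -0.01214286)
gyro term ω₀×Iω₀ = (-0.0040, 0.0072, 0.0240)
τ = I·(Δω/dt) + ω₀×(Iω₀) = (-0.1300, 0.0500, -0.0100)
velocity change Δv = (-0.03400000, 0.00400000, -0.03300000)
applied force F = (-3.4000, 0.4000, -3.3000)

F = (-3.4000, 0.4000, -3.3000)
τ = (-0.1300, 0.0500, -0.0100)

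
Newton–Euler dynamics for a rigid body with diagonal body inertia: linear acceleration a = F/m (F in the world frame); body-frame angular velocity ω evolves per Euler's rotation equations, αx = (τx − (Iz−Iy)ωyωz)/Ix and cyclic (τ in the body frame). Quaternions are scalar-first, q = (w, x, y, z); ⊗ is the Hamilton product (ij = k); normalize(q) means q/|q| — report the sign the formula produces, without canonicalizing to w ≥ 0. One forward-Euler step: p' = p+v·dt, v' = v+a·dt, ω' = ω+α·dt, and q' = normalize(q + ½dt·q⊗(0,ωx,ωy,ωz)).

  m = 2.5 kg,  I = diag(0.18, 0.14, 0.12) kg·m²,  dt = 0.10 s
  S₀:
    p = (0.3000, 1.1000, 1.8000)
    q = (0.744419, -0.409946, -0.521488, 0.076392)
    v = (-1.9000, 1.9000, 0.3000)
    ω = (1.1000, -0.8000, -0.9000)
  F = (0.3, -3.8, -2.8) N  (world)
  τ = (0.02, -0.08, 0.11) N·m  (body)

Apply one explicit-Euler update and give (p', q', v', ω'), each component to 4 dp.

p' = (0.1100, 1.2900, 1.8300)
q' = (0.7471, -0.3413, -0.5636, 0.0877)
v' = (-1.8880, 1.7480, 0.1880)
ω' = (1.1191, -0.8147, -0.8377)

p' = p + v·dt = (0.1100, 1.2900, 1.8300)
v + (F/m)dt = (-1.8880, 1.7480, 0.1880)
(τ − ω×Iω)/I = (0.1911, -0.1471, 0.6233)
ω + α·dt = (1.1191, -0.8147, -0.8377)
2q̇ = q⊗(0,ω) = (0.1025030, 1.3493137, -0.8804554, 0.2316165)
updated quaternion q' = (0.7471, -0.3413, -0.5636, 0.0877)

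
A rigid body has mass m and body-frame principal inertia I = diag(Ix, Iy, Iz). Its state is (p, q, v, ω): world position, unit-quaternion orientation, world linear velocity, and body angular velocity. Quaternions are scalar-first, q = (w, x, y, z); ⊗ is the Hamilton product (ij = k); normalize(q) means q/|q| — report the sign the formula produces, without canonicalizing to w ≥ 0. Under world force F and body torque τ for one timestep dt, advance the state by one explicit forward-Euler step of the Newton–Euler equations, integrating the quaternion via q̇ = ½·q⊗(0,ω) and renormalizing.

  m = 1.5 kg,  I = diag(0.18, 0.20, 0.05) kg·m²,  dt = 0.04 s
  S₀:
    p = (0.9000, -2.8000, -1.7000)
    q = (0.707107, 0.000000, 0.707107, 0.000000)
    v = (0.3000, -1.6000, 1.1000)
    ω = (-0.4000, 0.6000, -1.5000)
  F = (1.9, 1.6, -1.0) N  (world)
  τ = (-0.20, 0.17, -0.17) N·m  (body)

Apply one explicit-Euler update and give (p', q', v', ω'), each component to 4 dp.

p' = (0.9120, -2.8640, -1.6560)
q' = (0.6982, -0.0269, 0.7152, -0.0155)
v' = (0.3507, -1.5573, 1.0733)
ω' = (-0.4744, 0.6184, -1.6322)

α = I⁻¹(τ − ω×Iω) = (-1.8611, 0.4600, -3.3040)
ω' = ω + α·dt = (-0.4744, 0.6184, -1.6322)
Hamilton product q⊗(0,ω) = (-0.4242642, -1.3435033, 0.4242642, -0.7778177)
q + ½dt·q⊗(0,ω), renormalized = (0.6982, -0.0269, 0.7152, -0.0155)
a = F/m = (1.2667, 1.0667, -0.6667)
p' = p + v·dt = (0.9120, -2.8640, -1.6560)
new velocity v' = (0.3507, -1.5573, 1.0733)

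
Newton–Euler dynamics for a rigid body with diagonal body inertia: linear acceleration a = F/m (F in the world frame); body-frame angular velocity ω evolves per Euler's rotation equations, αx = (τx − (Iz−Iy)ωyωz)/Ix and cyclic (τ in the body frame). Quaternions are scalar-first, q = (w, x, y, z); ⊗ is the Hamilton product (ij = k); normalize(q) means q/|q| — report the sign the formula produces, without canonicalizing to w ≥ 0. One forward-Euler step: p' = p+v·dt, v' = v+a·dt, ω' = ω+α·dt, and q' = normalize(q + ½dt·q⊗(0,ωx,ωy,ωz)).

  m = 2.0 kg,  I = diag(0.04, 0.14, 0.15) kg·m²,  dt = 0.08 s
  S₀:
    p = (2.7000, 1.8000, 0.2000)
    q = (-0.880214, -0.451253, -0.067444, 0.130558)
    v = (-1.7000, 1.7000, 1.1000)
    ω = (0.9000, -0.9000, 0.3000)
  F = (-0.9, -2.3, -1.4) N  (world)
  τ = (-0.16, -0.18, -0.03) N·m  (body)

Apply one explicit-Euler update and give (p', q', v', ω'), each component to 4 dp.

p' = (2.5640, 1.9360, 0.2880)
q' = (-0.8668, -0.4784, -0.0256, 0.1385)
v' = (-1.7360, 1.6080, 1.0440)
ω' = (0.5854, -0.9859, 0.3272)

(τ − ω×Iω)/I = (-3.9325, -1.0736, 0.3400)
ω + α·dt = (0.5854, -0.9859, 0.3272)
Hamilton product q⊗(0,ω) = (0.3062607, -0.6949236, 1.0450707, 0.2027631)
q' = normalize(q + ½dt·q⊗(0,ω)) = (-0.8668, -0.4784, -0.0256, 0.1385)
p' = p + v·dt = (2.5640, 1.9360, 0.2880)
v' = v + a·dt = (-1.7360, 1.6080, 1.0440)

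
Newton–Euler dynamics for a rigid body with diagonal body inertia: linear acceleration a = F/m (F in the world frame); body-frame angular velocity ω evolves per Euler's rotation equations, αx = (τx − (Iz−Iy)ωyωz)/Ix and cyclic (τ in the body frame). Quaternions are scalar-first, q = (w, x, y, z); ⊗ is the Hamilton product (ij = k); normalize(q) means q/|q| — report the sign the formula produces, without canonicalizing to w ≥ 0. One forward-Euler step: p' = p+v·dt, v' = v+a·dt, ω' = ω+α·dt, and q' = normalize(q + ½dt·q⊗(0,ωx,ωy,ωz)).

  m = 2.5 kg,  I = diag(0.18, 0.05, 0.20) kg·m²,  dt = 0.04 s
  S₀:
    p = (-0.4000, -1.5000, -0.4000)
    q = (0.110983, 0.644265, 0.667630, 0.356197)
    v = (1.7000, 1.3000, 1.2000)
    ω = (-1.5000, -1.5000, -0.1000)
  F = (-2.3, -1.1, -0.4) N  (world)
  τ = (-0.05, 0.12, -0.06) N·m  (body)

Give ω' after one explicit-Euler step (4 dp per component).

ω' = (-1.5161, -1.4016, -0.0535)

(τ − ω×Iω)/I = (-0.4028, 2.4600, 1.1625)
ω' = ω + α·dt = (-1.5161, -1.4016, -0.0535)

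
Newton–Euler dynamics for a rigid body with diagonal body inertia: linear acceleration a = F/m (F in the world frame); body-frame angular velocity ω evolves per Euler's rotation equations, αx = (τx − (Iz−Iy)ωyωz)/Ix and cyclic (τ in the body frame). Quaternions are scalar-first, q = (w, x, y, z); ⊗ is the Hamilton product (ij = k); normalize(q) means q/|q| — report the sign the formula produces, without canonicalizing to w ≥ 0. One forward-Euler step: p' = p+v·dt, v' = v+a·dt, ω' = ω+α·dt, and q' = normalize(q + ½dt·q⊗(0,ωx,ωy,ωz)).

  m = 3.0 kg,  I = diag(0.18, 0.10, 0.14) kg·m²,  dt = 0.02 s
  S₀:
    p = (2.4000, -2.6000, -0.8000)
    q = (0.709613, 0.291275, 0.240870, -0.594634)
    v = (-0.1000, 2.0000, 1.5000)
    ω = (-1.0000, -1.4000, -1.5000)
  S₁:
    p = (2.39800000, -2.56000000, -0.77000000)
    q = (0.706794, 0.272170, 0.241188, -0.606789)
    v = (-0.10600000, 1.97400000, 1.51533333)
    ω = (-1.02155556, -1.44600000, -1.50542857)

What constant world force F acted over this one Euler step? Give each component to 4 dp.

velocity change Δv = (-0.00600000, -0.02600000, 0.01533333)
m·(v₁−v₀)/dt = (-0.9000, -3.9000, 2.3000)

F = (-0.9000, -3.9000, 2.3000)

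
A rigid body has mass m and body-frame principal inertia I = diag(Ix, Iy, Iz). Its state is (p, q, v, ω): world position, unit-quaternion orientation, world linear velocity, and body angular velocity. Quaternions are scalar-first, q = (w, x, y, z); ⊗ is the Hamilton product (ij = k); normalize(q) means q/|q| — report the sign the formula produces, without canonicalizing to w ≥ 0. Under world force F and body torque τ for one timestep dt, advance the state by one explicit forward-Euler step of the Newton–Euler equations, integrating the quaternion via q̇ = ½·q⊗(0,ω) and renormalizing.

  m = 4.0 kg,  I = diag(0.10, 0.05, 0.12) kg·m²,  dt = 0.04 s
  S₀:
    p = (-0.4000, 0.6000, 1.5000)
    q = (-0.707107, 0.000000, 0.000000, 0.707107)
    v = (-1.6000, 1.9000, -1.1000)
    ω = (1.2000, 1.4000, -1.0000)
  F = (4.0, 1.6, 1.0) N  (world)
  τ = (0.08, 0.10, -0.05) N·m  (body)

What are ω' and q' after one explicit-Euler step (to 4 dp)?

precession coupling ω×(Iω) = (-0.0980, 0.0240, -0.0840)
angular accel α = (1.7800, 1.5200, 0.2833)
ω + α·dt = (1.2712, 1.4608, -0.9887)
q⊗(0,ω) = (0.7071070, -1.8384782, -0.1414214, 0.7071070)
q' = normalize(q + ½dt·q⊗(0,ω)) = (-0.6924, -0.0367, -0.0028, 0.7206)

ω' = (1.2712, 1.4608, -0.9887)
q' = (-0.6924, -0.0367, -0.0028, 0.7206)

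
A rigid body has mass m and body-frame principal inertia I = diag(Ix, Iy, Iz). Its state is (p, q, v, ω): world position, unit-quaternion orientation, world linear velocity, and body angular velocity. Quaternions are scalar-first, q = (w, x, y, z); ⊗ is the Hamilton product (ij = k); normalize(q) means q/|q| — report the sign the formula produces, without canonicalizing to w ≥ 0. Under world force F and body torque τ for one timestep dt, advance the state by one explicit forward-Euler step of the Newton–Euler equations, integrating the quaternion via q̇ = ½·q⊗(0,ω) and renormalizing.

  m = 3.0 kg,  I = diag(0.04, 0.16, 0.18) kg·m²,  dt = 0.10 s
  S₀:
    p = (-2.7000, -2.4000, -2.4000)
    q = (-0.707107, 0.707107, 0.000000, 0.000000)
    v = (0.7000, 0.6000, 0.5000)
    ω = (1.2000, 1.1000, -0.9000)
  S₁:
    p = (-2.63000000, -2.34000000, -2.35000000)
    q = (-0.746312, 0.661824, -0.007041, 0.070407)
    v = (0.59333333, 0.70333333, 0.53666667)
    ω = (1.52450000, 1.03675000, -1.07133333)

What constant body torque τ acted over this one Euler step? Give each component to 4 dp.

τ = (0.1100, 0.0500, -0.1500)

Δω = ω₁−ω₀ = (0.32450000, -0.06325000, -0.17133333)
applied torque τ = (0.1100, 0.0500, -0.1500)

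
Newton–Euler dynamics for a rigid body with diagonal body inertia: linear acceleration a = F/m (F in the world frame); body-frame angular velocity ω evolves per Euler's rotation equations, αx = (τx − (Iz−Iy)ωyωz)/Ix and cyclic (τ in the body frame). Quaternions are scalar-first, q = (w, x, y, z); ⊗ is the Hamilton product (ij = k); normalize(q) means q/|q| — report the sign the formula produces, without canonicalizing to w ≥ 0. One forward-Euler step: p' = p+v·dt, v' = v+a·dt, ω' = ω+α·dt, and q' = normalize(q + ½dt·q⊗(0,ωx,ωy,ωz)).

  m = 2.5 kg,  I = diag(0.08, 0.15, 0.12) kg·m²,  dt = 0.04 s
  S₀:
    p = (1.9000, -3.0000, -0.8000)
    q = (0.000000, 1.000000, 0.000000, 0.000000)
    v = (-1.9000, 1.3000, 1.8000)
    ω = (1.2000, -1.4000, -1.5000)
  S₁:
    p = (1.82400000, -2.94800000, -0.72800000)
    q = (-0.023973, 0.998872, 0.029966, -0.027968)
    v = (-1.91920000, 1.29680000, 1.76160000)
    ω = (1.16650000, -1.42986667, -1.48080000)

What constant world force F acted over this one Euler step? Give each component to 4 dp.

F = (-1.2000, -0.2000, -2.4000)

velocity change Δv = (-0.01920000, -0.00320000, -0.03840000)
applied force F = (-1.2000, -0.2000, -2.4000)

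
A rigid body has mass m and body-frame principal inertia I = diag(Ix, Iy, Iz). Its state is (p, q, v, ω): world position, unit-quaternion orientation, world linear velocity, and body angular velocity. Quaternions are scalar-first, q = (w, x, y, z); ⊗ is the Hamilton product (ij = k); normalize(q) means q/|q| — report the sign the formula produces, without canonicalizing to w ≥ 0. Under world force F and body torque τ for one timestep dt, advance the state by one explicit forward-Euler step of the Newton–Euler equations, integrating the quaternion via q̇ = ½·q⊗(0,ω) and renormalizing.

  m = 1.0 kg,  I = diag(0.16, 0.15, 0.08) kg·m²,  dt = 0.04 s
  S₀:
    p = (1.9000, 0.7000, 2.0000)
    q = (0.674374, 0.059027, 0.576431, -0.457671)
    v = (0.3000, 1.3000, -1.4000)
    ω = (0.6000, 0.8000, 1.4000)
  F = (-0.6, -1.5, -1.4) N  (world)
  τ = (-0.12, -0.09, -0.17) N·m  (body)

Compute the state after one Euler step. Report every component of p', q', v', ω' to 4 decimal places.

p' = (1.9120, 0.7520, 1.9440)
q' = (0.6769, 0.0905, 0.5797, -0.4445)
v' = (0.2760, 1.2400, -1.4560)
ω' = (0.5896, 0.7581, 1.3174)

linear accel F/m = (-0.6000, -1.5000, -1.4000)
new position p' = (1.9120, 0.7520, 1.9440)
v' = v + a·dt = (0.2760, 1.2400, -1.4560)
(τ − ω×Iω)/I = (-0.2600, -1.0480, -2.0650)
ω' = ω + α·dt = (0.5896, 0.7581, 1.3174)
Hamilton product q⊗(0,ω) = (0.1441784, 1.5777646, 0.1822588, 0.6454866)
updated quaternion q' = (0.6769, 0.0905, 0.5797, -0.4445)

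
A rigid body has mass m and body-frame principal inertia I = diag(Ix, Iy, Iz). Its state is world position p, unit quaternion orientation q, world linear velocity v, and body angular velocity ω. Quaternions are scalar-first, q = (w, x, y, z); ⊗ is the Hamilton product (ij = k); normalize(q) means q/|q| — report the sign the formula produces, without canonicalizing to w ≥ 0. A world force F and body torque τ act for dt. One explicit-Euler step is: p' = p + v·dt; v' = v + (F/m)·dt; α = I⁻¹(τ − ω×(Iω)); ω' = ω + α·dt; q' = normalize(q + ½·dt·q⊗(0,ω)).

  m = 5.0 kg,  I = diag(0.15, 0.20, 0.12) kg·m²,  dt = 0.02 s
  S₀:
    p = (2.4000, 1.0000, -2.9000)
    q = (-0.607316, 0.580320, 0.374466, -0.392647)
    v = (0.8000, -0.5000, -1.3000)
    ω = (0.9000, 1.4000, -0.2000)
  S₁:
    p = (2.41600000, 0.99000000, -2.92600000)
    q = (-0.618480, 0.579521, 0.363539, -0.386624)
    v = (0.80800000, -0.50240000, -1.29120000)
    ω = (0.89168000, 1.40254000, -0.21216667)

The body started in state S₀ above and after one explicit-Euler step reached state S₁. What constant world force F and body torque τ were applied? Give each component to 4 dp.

velocity change Δv = (0.00800000, -0.00240000, 0.00880000)
m·(v₁−v₀)/dt = (2.0000, -0.6000, 2.2000)
rate change Δω = (-0.00832000, 0.00254000, -0.01216667)
precession coupling = (0.0224, -0.0054, 0.0630)
τ = I·(Δω/dt) + ω₀×(Iω₀) = (-0.0400, 0.0200, -0.0100)

F = (2.0000, -0.6000, 2.2000)
τ = (-0.0400, 0.0200, -0.0100)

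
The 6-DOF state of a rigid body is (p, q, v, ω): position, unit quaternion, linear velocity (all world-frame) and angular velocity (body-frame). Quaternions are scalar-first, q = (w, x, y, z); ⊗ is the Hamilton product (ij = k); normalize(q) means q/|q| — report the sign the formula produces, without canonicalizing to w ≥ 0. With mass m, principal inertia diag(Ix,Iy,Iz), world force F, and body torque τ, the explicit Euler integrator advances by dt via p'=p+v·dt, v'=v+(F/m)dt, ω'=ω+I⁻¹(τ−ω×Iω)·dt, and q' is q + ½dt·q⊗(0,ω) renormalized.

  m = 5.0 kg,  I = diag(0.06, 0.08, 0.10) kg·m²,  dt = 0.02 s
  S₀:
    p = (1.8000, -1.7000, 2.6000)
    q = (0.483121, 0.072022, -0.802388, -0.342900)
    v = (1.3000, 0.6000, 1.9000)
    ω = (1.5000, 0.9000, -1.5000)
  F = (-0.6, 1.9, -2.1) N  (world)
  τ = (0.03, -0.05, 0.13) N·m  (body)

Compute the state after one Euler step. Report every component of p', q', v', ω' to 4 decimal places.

p' = (1.8260, -1.6880, 2.6380)
q' = (0.4840, 0.0944, -0.8019, -0.3374)
v' = (1.2976, 0.6076, 1.8916)
ω' = (1.5190, 0.8650, -1.4794)

ω×(Iω) gyroscopic = (-0.0270, 0.0900, 0.0270)
angular accel α = (0.9500, -1.7500, 1.0300)
new body rate ω' = (1.5190, 0.8650, -1.4794)
2q̇ = q⊗(0,ω) = (0.0997662, 2.2368735, 0.0284919, 0.5437203)
q' = normalize(q + ½dt·q⊗(0,ω)) = (0.4840, 0.0944, -0.8019, -0.3374)
linear accel F/m = (-0.1200, 0.3800, -0.4200)
p + v·dt = (1.8260, -1.6880, 2.6380)
v' = v + a·dt = (1.2976, 0.6076, 1.8916)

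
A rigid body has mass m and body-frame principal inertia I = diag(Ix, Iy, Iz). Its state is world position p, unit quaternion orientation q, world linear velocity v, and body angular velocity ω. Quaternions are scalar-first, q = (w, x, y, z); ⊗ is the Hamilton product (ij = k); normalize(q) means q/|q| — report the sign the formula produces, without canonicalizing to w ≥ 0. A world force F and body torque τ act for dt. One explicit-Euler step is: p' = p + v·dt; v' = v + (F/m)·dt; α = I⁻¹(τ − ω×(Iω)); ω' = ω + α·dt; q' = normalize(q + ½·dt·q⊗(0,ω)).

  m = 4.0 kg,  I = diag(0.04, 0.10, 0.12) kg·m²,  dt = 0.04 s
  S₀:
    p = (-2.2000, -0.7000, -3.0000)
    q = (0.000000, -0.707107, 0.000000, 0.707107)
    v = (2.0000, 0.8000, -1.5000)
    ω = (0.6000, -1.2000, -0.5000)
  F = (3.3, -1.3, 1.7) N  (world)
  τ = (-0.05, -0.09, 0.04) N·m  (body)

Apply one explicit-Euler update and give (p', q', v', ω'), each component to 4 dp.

p' = (-2.1200, -0.6680, -3.0600)
q' = (0.0155, -0.6899, 0.0014, 0.7238)
v' = (2.0330, 0.7870, -1.4830)
ω' = (0.5380, -1.2456, -0.4723)

α = I⁻¹(τ − ω×Iω) = (-1.5500, -1.1400, 0.6933)
ω' = ω + α·dt = (0.5380, -1.2456, -0.4723)
q⊗(0,ω) = (0.7778177, 0.8485284, 0.0707107, 0.8485284)
q + ½dt·q⊗(0,ω), renormalized = (0.0155, -0.6899, 0.0014, 0.7238)
new position p' = (-2.1200, -0.6680, -3.0600)
v' = v + a·dt = (2.0330, 0.7870, -1.4830)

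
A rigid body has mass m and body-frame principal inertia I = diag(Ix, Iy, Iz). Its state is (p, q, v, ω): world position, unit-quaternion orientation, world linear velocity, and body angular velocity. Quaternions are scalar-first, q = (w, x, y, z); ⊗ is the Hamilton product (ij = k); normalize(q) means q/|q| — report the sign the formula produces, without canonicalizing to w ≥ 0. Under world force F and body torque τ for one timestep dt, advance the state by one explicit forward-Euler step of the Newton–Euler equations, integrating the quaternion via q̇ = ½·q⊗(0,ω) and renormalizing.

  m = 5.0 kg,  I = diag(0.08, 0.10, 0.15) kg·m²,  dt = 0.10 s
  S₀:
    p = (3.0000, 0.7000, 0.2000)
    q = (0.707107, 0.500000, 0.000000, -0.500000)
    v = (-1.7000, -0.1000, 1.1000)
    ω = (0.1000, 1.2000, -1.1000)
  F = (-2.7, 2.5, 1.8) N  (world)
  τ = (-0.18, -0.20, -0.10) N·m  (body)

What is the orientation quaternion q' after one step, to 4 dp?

2q̇ = q⊗(0,ω) = (-0.6000000, 0.6707107, 1.3485284, -0.1778177)
q + ½dt·q⊗(0,ω), renormalized = (0.6749, 0.5318, 0.0672, -0.5072)

q' = (0.6749, 0.5318, 0.0672, -0.5072)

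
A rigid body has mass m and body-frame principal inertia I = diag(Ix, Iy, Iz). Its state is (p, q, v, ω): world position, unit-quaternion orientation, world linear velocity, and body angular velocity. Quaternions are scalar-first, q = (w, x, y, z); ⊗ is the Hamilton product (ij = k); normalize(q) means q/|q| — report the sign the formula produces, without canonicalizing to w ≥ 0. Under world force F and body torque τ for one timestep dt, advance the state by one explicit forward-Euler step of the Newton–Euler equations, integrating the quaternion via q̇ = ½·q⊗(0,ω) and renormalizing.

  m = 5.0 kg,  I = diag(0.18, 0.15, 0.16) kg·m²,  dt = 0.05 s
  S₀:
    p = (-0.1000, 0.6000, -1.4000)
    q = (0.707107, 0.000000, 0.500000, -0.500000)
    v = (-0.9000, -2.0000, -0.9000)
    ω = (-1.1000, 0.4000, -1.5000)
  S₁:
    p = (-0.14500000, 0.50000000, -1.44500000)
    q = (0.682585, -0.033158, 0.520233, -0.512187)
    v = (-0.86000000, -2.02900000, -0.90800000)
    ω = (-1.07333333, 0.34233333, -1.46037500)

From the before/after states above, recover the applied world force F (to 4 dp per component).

Δv = v₁−v₀ = (0.04000000, -0.02900000, -0.00800000)
applied force F = (4.0000, -2.9000, -0.8000)

F = (4.0000, -2.9000, -0.8000)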